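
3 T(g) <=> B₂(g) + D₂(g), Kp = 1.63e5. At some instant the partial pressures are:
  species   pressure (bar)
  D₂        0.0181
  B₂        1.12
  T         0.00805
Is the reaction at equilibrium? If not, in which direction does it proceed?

Qp = P(B₂)·P(D₂) / P(T)³ = (1.12)·(0.0181) / (0.00805)³ = 38900
Qp = 38900 < Kp = 1.63e5, so the forward reaction proceeds.

in the forward direction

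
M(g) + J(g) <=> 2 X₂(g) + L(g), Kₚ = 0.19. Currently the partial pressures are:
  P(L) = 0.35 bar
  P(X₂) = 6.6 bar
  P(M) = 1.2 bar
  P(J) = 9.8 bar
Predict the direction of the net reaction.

Qₚ = P(X₂)²·P(L) / (P(M)·P(J)) = (6.6)²·(0.35) / ((1.2)·(9.8)) = 1.3
Qₚ = 1.3 > Kₚ = 0.19, so the reverse reaction proceeds.

toward reactants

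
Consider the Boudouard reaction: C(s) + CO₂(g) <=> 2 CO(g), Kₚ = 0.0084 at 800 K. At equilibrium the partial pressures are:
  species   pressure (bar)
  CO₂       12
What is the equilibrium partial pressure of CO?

P(CO) = 0.32 bar

(C is a pure solid — omitted from Kₚ.)
At equilibrium, Kₚ = P(CO)² / P(CO₂) = 0.0084.
(P(CO))² / (12) = 0.0084
P(CO)² = 0.101 ⇒ P(CO) = 0.32 bar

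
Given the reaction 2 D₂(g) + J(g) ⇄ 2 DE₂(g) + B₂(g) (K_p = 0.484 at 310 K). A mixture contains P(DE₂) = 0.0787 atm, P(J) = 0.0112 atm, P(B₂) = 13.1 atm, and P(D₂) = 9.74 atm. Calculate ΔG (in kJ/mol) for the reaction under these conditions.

Q_p = P(DE₂)²·P(B₂) / (P(D₂)²·P(J)) = (0.0787)²·(13.1) / ((9.74)²·(0.0112)) = 0.0764
ΔG = RT ln(Q_p/K_p) = (8.314 J mol⁻¹ K⁻¹)(310 K) × ln(0.0764/0.484)
   = (2.577 kJ/mol)(-1.846) = -4.76 kJ/mol
ΔG < 0, so the forward reaction is spontaneous (proceeds forward).

ΔG = -4.76 kJ/mol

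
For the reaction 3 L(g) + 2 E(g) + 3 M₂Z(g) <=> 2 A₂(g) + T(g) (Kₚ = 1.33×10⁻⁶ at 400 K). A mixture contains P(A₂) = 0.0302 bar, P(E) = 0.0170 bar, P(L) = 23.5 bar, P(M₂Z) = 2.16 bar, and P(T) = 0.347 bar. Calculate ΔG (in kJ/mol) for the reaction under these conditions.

Qₚ = P(A₂)²·P(T) / (P(L)³·P(E)²·P(M₂Z)³) = (0.0302)²·(0.347) / ((23.5)³·(0.0170)²·(2.16)³) = 8.37×10⁻⁶
ΔG = RT ln(Qₚ/Kₚ) = (8.314 J mol⁻¹ K⁻¹)(400 K) × ln(8.37×10⁻⁶/1.33×10⁻⁶)
   = (3.326 kJ/mol)(1.839) = 6.12 kJ/mol
ΔG > 0, so the forward reaction is non-spontaneous (proceeds in reverse).

ΔG = 6.12 kJ/mol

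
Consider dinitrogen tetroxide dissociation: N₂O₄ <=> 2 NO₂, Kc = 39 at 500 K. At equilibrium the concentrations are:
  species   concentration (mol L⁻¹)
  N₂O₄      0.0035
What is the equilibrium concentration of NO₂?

At equilibrium, Kc = [NO₂]² / [N₂O₄] = 39.
([NO₂])² / (0.0035) = 39
[NO₂]² = 0.136 ⇒ [NO₂] = 0.37 mol L⁻¹

[NO₂] = 0.37 mol L⁻¹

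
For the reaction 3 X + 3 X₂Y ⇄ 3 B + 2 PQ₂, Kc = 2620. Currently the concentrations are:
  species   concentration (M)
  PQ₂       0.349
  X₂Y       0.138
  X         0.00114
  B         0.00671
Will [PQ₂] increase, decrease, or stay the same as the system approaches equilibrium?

decrease

Qc = [B]³·[PQ₂]² / ([X]³·[X₂Y]³) = (0.00671)³·(0.349)² / ((0.00114)³·(0.138)³) = 9450
Qc = 9450 > Kc = 2620: net reverse reaction.
PQ₂ is a product, so it decreases.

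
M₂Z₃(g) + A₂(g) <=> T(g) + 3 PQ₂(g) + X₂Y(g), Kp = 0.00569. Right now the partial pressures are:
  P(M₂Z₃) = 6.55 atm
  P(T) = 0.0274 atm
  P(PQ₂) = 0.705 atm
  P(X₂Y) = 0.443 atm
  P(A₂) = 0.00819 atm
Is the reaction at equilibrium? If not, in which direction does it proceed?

Qp = P(T)·P(PQ₂)³·P(X₂Y) / (P(M₂Z₃)·P(A₂)) = (0.0274)·(0.705)³·(0.443) / ((6.55)·(0.00819)) = 0.0793
Qp = 0.0793 > Kp = 0.00569, so the reverse reaction proceeds.

to the left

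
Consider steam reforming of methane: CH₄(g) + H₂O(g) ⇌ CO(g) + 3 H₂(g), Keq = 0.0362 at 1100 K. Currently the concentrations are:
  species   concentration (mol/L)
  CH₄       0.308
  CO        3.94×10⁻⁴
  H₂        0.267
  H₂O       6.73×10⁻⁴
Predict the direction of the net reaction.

Q = [CO]·[H₂]³ / ([CH₄]·[H₂O]) = (3.94×10⁻⁴)·(0.267)³ / ((0.308)·(6.73×10⁻⁴)) = 0.0362
Q = 0.0362 = Keq, so the system is already at equilibrium.

neither direction; the system is at equilibrium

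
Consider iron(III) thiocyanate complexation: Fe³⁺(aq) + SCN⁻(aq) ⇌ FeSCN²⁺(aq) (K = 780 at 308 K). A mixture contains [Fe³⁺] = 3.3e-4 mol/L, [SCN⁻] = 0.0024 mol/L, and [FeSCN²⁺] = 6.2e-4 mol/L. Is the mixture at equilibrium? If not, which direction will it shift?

Q = [FeSCN²⁺] / ([Fe³⁺]·[SCN⁻]) = (6.2e-4) / ((3.3e-4)·(0.0024)) = 780
Q = 780 = K; the system is at equilibrium.

yes, at equilibrium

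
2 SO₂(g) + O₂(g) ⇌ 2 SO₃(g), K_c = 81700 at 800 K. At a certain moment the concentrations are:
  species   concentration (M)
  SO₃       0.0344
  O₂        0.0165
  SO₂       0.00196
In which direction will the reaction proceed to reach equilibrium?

Q_c = [SO₃]² / ([SO₂]²·[O₂]) = (0.0344)² / ((0.00196)²·(0.0165)) = 18700
Q_c = 18700 < K_c = 81700, so the forward reaction proceeds.

forward (toward products)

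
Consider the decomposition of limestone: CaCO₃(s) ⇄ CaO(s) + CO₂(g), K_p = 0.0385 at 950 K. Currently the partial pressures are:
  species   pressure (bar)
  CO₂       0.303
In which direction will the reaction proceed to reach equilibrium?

(CaCO₃, CaO are pure solids — omitted from Q_p.)
Q_p = P(CO₂) = 0.303
Q_p = 0.303 > K_p = 0.0385, so the reverse reaction proceeds.

to the left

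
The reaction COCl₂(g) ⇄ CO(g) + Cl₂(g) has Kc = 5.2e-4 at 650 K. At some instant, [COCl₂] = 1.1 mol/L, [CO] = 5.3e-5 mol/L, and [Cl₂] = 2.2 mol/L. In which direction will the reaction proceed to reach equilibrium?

Qc = [CO]·[Cl₂] / [COCl₂] = (5.3e-5)·(2.2) / (1.1) = 1.1e-4
Qc = 1.1e-4 < Kc = 5.2e-4, so the forward reaction proceeds.

toward products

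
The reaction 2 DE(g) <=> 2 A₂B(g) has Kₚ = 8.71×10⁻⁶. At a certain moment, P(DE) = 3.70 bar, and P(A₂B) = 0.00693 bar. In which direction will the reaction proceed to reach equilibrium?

Qₚ = P(A₂B)² / P(DE)² = (0.00693)² / (3.70)² = 3.51×10⁻⁶
Qₚ = 3.51×10⁻⁶ < Kₚ = 8.71×10⁻⁶, so the forward reaction proceeds.

in the forward direction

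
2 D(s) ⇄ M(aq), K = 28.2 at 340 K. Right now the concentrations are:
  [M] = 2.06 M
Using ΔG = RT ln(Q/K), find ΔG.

(D is a pure solid — omitted from Q.)
Q = [M] = 2.06
ΔG = RT ln(Q/K) = (8.314 J mol⁻¹ K⁻¹)(340 K) × ln(2.06/28.2)
   = (2.827 kJ/mol)(-2.617) = -7.40 kJ/mol
ΔG < 0, so the forward reaction is spontaneous (proceeds forward).

ΔG = -7.40 kJ/mol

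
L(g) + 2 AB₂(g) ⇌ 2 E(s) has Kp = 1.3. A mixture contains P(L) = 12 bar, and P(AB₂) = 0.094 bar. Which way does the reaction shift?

(E is a pure solid — omitted from Qp.)
Qp = 1 / (P(L)·P(AB₂)²) = 1 / ((12)·(0.094)²) = 9.4
Qp = 9.4 > Kp = 1.3, so the reverse reaction proceeds.

toward reactants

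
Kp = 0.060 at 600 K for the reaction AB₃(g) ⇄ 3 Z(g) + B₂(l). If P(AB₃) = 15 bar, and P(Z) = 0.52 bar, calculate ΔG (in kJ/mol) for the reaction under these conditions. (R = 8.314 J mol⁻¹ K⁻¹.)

ΔG = -9.26 kJ/mol

(B₂ is a pure liquid — omitted from Qp.)
Qp = P(Z)³ / P(AB₃) = (0.52)³ / (15) = 0.00937
ΔG = RT ln(Qp/Kp) = (8.314 J mol⁻¹ K⁻¹)(600 K) × ln(0.00937/0.060)
   = (4.988 kJ/mol)(-1.857) = -9.26 kJ/mol
ΔG < 0, so the forward reaction is spontaneous (proceeds forward).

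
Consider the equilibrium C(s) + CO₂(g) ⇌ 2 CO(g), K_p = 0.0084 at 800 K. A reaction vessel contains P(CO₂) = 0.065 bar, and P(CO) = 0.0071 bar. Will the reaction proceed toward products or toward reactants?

(C is a pure solid — omitted from Q_p.)
Q_p = P(CO)² / P(CO₂) = (0.0071)² / (0.065) = 7.8×10⁻⁴
Q_p = 7.8×10⁻⁴ < K_p = 0.0084, so the forward reaction proceeds.

forward (toward products)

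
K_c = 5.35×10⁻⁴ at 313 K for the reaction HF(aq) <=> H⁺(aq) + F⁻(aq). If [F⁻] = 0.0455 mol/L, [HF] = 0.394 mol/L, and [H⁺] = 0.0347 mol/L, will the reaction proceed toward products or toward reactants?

in the reverse direction

Q_c = [H⁺]·[F⁻] / [HF] = (0.0347)·(0.0455) / (0.394) = 0.00401
Q_c = 0.00401 > K_c = 5.35×10⁻⁴, so the reverse reaction proceeds.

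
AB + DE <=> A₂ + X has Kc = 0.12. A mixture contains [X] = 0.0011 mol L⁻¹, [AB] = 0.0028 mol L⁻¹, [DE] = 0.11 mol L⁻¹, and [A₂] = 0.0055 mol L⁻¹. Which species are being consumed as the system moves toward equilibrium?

Qc = [A₂]·[X] / ([AB]·[DE]) = (0.0055)·(0.0011) / ((0.0028)·(0.11)) = 0.020
Qc = 0.020 < Kc = 0.12: net forward reaction.

AB, DE (reactants)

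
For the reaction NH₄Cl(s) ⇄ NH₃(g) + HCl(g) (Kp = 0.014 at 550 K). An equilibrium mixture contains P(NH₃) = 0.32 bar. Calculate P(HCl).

(NH₄Cl is a pure solid — omitted from Kp.)
At equilibrium, Kp = P(NH₃)·P(HCl) = 0.014.
(0.32)·(P(HCl)) = 0.014
P(HCl) = 0.0437 = 0.044 bar

P(HCl) = 0.044 bar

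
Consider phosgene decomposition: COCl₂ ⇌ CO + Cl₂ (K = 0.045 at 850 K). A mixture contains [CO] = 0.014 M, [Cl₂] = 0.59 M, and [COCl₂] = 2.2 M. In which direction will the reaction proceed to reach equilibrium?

forward (toward products)

Q = [CO]·[Cl₂] / [COCl₂] = (0.014)·(0.59) / (2.2) = 0.0038
Q = 0.0038 < K = 0.045, so the forward reaction proceeds.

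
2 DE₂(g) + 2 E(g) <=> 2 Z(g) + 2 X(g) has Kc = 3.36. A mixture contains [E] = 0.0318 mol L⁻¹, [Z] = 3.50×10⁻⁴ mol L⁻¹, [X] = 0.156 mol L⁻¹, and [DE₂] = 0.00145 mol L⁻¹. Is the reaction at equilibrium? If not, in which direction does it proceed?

Qc = [Z]²·[X]² / ([DE₂]²·[E]²) = (3.50×10⁻⁴)²·(0.156)² / ((0.00145)²·(0.0318)²) = 1.40
Qc = 1.40 < Kc = 3.36, so the forward reaction proceeds.

forward (toward products)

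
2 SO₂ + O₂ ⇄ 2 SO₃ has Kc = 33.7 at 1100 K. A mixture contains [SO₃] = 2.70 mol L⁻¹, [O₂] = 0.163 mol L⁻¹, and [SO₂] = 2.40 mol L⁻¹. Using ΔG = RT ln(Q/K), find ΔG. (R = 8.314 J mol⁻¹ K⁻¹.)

ΔG = -13.4 kJ/mol

Qc = [SO₃]² / ([SO₂]²·[O₂]) = (2.70)² / ((2.40)²·(0.163)) = 7.76
ΔG = RT ln(Qc/Kc) = (8.314 J mol⁻¹ K⁻¹)(1100 K) × ln(7.76/33.7)
   = (9.145 kJ/mol)(-1.469) = -13.4 kJ/mol
ΔG < 0, so the forward reaction is spontaneous (proceeds forward).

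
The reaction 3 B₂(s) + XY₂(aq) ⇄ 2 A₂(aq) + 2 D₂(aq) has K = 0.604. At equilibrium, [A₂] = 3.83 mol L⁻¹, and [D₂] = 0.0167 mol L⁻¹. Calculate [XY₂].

[XY₂] = 0.00677 mol L⁻¹

(B₂ is a pure solid — omitted from K.)
At equilibrium, K = [A₂]²·[D₂]² / [XY₂] = 0.604.
(3.83)²·(0.0167)² / ([XY₂]) = 0.604
[XY₂] = 0.00677 mol L⁻¹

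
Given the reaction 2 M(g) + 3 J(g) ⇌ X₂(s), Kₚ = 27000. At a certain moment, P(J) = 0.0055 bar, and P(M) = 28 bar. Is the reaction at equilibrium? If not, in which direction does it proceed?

in the forward direction

(X₂ is a pure solid — omitted from Qₚ.)
Qₚ = 1 / (P(M)²·P(J)³) = 1 / ((28)²·(0.0055)³) = 7700
Qₚ = 7700 < Kₚ = 27000, so the forward reaction proceeds.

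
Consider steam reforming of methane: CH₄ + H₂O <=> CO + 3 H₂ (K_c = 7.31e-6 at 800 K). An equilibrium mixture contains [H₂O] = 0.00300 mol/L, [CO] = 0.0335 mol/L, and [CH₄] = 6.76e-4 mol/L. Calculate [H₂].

[H₂] = 7.62e-4 mol/L

At equilibrium, K_c = [CO]·[H₂]³ / ([CH₄]·[H₂O]) = 7.31e-6.
(0.0335)·([H₂])³ / ((6.76e-4)·(0.00300)) = 7.31e-6
[H₂]³ = 4.43e-10 ⇒ [H₂] = 7.62e-4 mol/L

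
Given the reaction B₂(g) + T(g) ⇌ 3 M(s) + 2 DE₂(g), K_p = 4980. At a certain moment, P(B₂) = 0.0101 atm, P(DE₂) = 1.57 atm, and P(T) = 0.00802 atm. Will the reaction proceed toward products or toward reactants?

toward reactants

(M is a pure solid — omitted from Q_p.)
Q_p = P(DE₂)² / (P(B₂)·P(T)) = (1.57)² / ((0.0101)·(0.00802)) = 30400
Q_p = 30400 > K_p = 4980, so the reverse reaction proceeds.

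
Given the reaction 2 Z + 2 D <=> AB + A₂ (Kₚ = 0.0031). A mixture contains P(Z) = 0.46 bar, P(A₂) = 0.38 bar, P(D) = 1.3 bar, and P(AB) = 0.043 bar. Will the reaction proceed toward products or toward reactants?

Qₚ = P(AB)·P(A₂) / (P(Z)²·P(D)²) = (0.043)·(0.38) / ((0.46)²·(1.3)²) = 0.046
Qₚ = 0.046 > Kₚ = 0.0031, so the reverse reaction proceeds.

to the left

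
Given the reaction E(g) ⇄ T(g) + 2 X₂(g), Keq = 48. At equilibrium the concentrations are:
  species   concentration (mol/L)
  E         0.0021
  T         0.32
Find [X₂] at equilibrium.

At equilibrium, Keq = [T]·[X₂]² / [E] = 48.
(0.32)·([X₂])² / (0.0021) = 48
[X₂]² = 0.315 ⇒ [X₂] = 0.56 mol/L

[X₂] = 0.56 mol/L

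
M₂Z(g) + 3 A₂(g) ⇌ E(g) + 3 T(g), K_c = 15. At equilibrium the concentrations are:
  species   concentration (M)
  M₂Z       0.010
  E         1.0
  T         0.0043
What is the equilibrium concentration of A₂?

[A₂] = 0.0081 M

At equilibrium, K_c = [E]·[T]³ / ([M₂Z]·[A₂]³) = 15.
(1.0)·(0.0043)³ / ((0.010)·([A₂])³) = 15
[A₂]³ = 5.30×10⁻⁷ ⇒ [A₂] = 0.0081 M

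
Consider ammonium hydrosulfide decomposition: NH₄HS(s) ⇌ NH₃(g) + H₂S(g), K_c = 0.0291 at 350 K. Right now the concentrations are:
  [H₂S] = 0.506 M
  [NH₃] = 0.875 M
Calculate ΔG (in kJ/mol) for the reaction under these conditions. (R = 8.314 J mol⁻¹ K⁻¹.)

ΔG = 7.92 kJ/mol

(NH₄HS is a pure solid — omitted from Q_c.)
Q_c = [NH₃]·[H₂S] = (0.875)·(0.506) = 0.443
ΔG = RT ln(Q_c/K_c) = (8.314 J mol⁻¹ K⁻¹)(350 K) × ln(0.443/0.0291)
   = (2.910 kJ/mol)(2.723) = 7.92 kJ/mol
ΔG > 0, so the forward reaction is non-spontaneous (proceeds in reverse).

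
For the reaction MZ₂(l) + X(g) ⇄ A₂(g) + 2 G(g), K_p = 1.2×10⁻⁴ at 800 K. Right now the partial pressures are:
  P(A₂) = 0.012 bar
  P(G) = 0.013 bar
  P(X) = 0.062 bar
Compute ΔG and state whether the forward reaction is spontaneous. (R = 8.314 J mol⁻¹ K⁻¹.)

(MZ₂ is a pure liquid — omitted from Q_p.)
Q_p = P(A₂)·P(G)² / P(X) = (0.012)·(0.013)² / (0.062) = 3.27×10⁻⁵
ΔG = RT ln(Q_p/K_p) = (8.314 J mol⁻¹ K⁻¹)(800 K) × ln(3.27×10⁻⁵/1.2×10⁻⁴)
   = (6.651 kJ/mol)(-1.300) = -8.65 kJ/mol
ΔG < 0, so the forward reaction is spontaneous (proceeds forward).

ΔG = -8.65 kJ/mol; the forward reaction is spontaneous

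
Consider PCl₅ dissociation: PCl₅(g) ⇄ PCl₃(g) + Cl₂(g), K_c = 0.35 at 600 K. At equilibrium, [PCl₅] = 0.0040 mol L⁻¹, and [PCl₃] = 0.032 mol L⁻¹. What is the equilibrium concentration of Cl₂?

[Cl₂] = 0.044 mol L⁻¹

At equilibrium, K_c = [PCl₃]·[Cl₂] / [PCl₅] = 0.35.
(0.032)·([Cl₂]) / (0.0040) = 0.35
[Cl₂] = 0.0438 = 0.044 mol L⁻¹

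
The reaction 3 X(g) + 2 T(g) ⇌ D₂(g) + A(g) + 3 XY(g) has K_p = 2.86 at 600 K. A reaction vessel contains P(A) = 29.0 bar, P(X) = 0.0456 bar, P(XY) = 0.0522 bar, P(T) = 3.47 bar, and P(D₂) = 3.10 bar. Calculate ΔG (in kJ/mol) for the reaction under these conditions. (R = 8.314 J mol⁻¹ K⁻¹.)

ΔG = 6.81 kJ/mol

Q_p = P(D₂)·P(A)·P(XY)³ / (P(X)³·P(T)²) = (3.10)·(29.0)·(0.0522)³ / ((0.0456)³·(3.47)²) = 11.2
ΔG = RT ln(Q_p/K_p) = (8.314 J mol⁻¹ K⁻¹)(600 K) × ln(11.2/2.86)
   = (4.988 kJ/mol)(1.365) = 6.81 kJ/mol
ΔG > 0, so the forward reaction is non-spontaneous (proceeds in reverse).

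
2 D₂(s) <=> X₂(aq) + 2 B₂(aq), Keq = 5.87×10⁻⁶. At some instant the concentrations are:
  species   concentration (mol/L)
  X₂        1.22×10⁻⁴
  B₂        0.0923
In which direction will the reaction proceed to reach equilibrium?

(D₂ is a pure solid — omitted from Q.)
Q = [X₂]·[B₂]² = (1.22×10⁻⁴)·(0.0923)² = 1.04×10⁻⁶
Q = 1.04×10⁻⁶ < Keq = 5.87×10⁻⁶, so the forward reaction proceeds.

toward products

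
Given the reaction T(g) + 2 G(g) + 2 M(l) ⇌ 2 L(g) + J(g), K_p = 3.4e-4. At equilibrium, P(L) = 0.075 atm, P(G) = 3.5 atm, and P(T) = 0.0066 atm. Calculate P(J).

(M is a pure liquid — omitted from K_p.)
At equilibrium, K_p = P(L)²·P(J) / (P(T)·P(G)²) = 3.4e-4.
(0.075)²·(P(J)) / ((0.0066)·(3.5)²) = 3.4e-4
P(J) = 0.00489 = 0.0049 atm

P(J) = 0.0049 atm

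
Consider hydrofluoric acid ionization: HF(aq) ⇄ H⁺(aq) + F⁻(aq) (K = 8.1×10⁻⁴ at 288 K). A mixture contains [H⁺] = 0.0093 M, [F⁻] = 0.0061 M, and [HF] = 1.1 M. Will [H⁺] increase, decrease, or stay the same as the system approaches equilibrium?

Q = [H⁺]·[F⁻] / [HF] = (0.0093)·(0.0061) / (1.1) = 5.2×10⁻⁵
Q = 5.2×10⁻⁵ < K = 8.1×10⁻⁴: net forward reaction.
H⁺ is a product, so it increases.

increase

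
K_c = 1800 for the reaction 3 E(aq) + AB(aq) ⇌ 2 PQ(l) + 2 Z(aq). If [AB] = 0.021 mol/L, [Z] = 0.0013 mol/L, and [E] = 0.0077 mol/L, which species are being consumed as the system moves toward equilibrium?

(PQ is a pure liquid — omitted from Q_c.)
Q_c = [Z]² / ([E]³·[AB]) = (0.0013)² / ((0.0077)³·(0.021)) = 180
Q_c = 180 < K_c = 1800: net forward reaction.

E, AB (reactants)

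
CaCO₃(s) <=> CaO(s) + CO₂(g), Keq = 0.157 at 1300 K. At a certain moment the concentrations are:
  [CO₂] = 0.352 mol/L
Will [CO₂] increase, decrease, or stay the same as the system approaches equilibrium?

(CaCO₃, CaO are pure solids — omitted from Q.)
Q = [CO₂] = 0.352
Q = 0.352 > Keq = 0.157: net reverse reaction.
CO₂ is a product, so it decreases.

decrease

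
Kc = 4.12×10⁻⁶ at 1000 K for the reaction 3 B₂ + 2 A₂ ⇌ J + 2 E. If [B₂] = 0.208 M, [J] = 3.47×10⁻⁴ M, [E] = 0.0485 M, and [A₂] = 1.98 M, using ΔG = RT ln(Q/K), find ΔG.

ΔG = 14.3 kJ/mol

Qc = [J]·[E]² / ([B₂]³·[A₂]²) = (3.47×10⁻⁴)·(0.0485)² / ((0.208)³·(1.98)²) = 2.31×10⁻⁵
ΔG = RT ln(Qc/Kc) = (8.314 J mol⁻¹ K⁻¹)(1000 K) × ln(2.31×10⁻⁵/4.12×10⁻⁶)
   = (8.314 kJ/mol)(1.724) = 14.3 kJ/mol
ΔG > 0, so the forward reaction is non-spontaneous (proceeds in reverse).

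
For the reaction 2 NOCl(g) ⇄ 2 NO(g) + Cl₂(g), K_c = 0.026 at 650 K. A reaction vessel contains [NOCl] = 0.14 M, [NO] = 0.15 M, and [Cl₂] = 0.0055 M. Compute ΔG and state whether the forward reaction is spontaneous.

ΔG = -7.65 kJ/mol; the forward reaction is spontaneous

Q_c = [NO]²·[Cl₂] / [NOCl]² = (0.15)²·(0.0055) / (0.14)² = 0.00631
ΔG = RT ln(Q_c/K_c) = (8.314 J mol⁻¹ K⁻¹)(650 K) × ln(0.00631/0.026)
   = (5.404 kJ/mol)(-1.416) = -7.65 kJ/mol
ΔG < 0, so the forward reaction is spontaneous (proceeds forward).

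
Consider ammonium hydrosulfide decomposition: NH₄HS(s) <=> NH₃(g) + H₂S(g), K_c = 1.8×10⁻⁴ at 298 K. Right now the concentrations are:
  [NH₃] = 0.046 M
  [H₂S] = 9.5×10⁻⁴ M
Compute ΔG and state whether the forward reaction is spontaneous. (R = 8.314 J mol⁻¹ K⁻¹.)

(NH₄HS is a pure solid — omitted from Q_c.)
Q_c = [NH₃]·[H₂S] = (0.046)·(9.5×10⁻⁴) = 4.37×10⁻⁵
ΔG = RT ln(Q_c/K_c) = (8.314 J mol⁻¹ K⁻¹)(298 K) × ln(4.37×10⁻⁵/1.8×10⁻⁴)
   = (2.478 kJ/mol)(-1.416) = -3.51 kJ/mol
ΔG < 0, so the forward reaction is spontaneous (proceeds forward).

ΔG = -3.51 kJ/mol; the forward reaction is spontaneous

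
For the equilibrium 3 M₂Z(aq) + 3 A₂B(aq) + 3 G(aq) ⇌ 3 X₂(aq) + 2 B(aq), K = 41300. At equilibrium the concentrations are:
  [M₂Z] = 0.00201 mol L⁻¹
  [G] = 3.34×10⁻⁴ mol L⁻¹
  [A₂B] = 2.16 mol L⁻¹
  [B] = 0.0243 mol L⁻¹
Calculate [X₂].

[X₂] = 5.97×10⁻⁴ mol L⁻¹

At equilibrium, K = [X₂]³·[B]² / ([M₂Z]³·[A₂B]³·[G]³) = 41300.
([X₂])³·(0.0243)² / ((0.00201)³·(2.16)³·(3.34×10⁻⁴)³) = 41300
[X₂]³ = 2.13×10⁻¹⁰ ⇒ [X₂] = 5.97×10⁻⁴ mol L⁻¹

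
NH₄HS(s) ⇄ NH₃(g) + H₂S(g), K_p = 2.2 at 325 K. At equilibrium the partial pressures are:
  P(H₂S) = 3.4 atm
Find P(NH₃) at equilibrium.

(NH₄HS is a pure solid — omitted from K_p.)
At equilibrium, K_p = P(NH₃)·P(H₂S) = 2.2.
(P(NH₃))·(3.4) = 2.2
P(NH₃) = 0.647 = 0.65 atm

P(NH₃) = 0.65 atm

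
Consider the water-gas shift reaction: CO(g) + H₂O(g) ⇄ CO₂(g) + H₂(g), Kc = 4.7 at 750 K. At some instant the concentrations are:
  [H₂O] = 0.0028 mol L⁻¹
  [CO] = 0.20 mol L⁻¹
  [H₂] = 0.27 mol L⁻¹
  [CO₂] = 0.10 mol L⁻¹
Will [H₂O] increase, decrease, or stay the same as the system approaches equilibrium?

increase

Qc = [CO₂]·[H₂] / ([CO]·[H₂O]) = (0.10)·(0.27) / ((0.20)·(0.0028)) = 48
Qc = 48 > Kc = 4.7: net reverse reaction.
H₂O is a reactant, so it increases.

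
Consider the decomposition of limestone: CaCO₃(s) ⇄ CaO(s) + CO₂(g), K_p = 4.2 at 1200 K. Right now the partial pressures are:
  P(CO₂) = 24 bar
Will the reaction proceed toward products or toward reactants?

in the reverse direction

(CaCO₃, CaO are pure solids — omitted from Q_p.)
Q_p = P(CO₂) = 24
Q_p = 24 > K_p = 4.2, so the reverse reaction proceeds.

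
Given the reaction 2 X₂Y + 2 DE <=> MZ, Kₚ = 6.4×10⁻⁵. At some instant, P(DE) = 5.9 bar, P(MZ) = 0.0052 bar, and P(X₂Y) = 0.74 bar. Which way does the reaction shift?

Qₚ = P(MZ) / (P(X₂Y)²·P(DE)²) = (0.0052) / ((0.74)²·(5.9)²) = 2.7×10⁻⁴
Qₚ = 2.7×10⁻⁴ > Kₚ = 6.4×10⁻⁵, so the reverse reaction proceeds.

to the left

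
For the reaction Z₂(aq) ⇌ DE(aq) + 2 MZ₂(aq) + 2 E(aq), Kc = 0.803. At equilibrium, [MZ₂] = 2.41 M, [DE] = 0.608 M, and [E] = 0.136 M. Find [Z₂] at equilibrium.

At equilibrium, Kc = [DE]·[MZ₂]²·[E]² / [Z₂] = 0.803.
(0.608)·(2.41)²·(0.136)² / ([Z₂]) = 0.803
[Z₂] = 0.0813 M

[Z₂] = 0.0813 M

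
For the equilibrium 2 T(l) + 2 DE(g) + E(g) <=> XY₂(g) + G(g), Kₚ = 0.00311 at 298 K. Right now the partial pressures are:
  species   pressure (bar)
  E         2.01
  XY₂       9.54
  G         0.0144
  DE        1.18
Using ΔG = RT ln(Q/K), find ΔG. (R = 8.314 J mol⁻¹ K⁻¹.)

ΔG = 6.84 kJ/mol

(T is a pure liquid — omitted from Qₚ.)
Qₚ = P(XY₂)·P(G) / (P(DE)²·P(E)) = (9.54)·(0.0144) / ((1.18)²·(2.01)) = 0.0491
ΔG = RT ln(Qₚ/Kₚ) = (8.314 J mol⁻¹ K⁻¹)(298 K) × ln(0.0491/0.00311)
   = (2.478 kJ/mol)(2.759) = 6.84 kJ/mol
ΔG > 0, so the forward reaction is non-spontaneous (proceeds in reverse).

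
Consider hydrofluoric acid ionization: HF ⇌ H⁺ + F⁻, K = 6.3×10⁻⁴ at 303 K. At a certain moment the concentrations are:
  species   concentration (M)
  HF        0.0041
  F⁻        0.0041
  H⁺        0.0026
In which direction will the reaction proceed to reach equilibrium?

to the left

Q = [H⁺]·[F⁻] / [HF] = (0.0026)·(0.0041) / (0.0041) = 0.0026
Q = 0.0026 > K = 6.3×10⁻⁴, so the reverse reaction proceeds.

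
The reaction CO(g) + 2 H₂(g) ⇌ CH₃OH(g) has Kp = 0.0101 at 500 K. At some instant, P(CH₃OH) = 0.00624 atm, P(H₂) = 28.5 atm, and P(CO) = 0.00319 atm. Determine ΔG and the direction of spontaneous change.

Qp = P(CH₃OH) / (P(CO)·P(H₂)²) = (0.00624) / ((0.00319)·(28.5)²) = 0.00241
ΔG = RT ln(Qp/Kp) = (8.314 J mol⁻¹ K⁻¹)(500 K) × ln(0.00241/0.0101)
   = (4.157 kJ/mol)(-1.433) = -5.96 kJ/mol
ΔG < 0, so the forward reaction is spontaneous (proceeds forward).

ΔG = -5.96 kJ/mol; the forward reaction is spontaneous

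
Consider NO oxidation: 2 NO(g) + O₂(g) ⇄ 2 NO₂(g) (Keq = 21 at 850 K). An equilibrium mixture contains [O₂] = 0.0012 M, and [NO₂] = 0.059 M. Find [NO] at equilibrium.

[NO] = 0.37 M

At equilibrium, Keq = [NO₂]² / ([NO]²·[O₂]) = 21.
(0.059)² / (([NO])²·(0.0012)) = 21
[NO]² = 0.138 ⇒ [NO] = 0.37 M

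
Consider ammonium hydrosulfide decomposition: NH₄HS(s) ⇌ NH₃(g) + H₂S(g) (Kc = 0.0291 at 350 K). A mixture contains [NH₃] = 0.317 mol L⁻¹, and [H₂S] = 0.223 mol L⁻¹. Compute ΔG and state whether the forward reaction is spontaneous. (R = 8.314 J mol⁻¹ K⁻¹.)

ΔG = 2.58 kJ/mol; the forward reaction is non-spontaneous

(NH₄HS is a pure solid — omitted from Qc.)
Qc = [NH₃]·[H₂S] = (0.317)·(0.223) = 0.0707
ΔG = RT ln(Qc/Kc) = (8.314 J mol⁻¹ K⁻¹)(350 K) × ln(0.0707/0.0291)
   = (2.910 kJ/mol)(0.8877) = 2.58 kJ/mol
ΔG > 0, so the forward reaction is non-spontaneous (proceeds in reverse).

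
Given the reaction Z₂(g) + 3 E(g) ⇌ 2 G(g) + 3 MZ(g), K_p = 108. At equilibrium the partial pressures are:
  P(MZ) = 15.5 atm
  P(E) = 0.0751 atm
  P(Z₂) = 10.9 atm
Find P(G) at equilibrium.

P(G) = 0.0116 atm

At equilibrium, K_p = P(G)²·P(MZ)³ / (P(Z₂)·P(E)³) = 108.
(P(G))²·(15.5)³ / ((10.9)·(0.0751)³) = 108
P(G)² = 1.34e-4 ⇒ P(G) = 0.0116 atm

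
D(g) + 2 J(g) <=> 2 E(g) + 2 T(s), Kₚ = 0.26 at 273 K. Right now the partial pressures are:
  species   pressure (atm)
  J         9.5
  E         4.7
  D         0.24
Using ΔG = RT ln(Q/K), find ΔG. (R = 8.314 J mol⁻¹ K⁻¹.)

ΔG = 3.10 kJ/mol

(T is a pure solid — omitted from Qₚ.)
Qₚ = P(E)² / (P(D)·P(J)²) = (4.7)² / ((0.24)·(9.5)²) = 1.02
ΔG = RT ln(Qₚ/Kₚ) = (8.314 J mol⁻¹ K⁻¹)(273 K) × ln(1.02/0.26)
   = (2.270 kJ/mol)(1.367) = 3.10 kJ/mol
ΔG > 0, so the forward reaction is non-spontaneous (proceeds in reverse).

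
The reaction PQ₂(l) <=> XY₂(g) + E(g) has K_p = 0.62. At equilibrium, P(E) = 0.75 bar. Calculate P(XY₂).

P(XY₂) = 0.83 bar

(PQ₂ is a pure liquid — omitted from K_p.)
At equilibrium, K_p = P(XY₂)·P(E) = 0.62.
(P(XY₂))·(0.75) = 0.62
P(XY₂) = 0.827 = 0.83 bar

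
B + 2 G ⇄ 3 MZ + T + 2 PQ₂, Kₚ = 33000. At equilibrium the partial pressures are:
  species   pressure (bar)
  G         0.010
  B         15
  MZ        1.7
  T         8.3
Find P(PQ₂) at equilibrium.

P(PQ₂) = 1.1 bar

At equilibrium, Kₚ = P(MZ)³·P(T)·P(PQ₂)² / (P(B)·P(G)²) = 33000.
(1.7)³·(8.3)·(P(PQ₂))² / ((15)·(0.010)²) = 33000
P(PQ₂)² = 1.21 ⇒ P(PQ₂) = 1.1 bar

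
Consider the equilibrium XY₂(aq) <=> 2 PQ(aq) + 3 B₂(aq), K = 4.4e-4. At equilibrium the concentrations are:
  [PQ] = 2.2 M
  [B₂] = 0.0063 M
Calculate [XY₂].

[XY₂] = 0.0028 M

At equilibrium, K = [PQ]²·[B₂]³ / [XY₂] = 4.4e-4.
(2.2)²·(0.0063)³ / ([XY₂]) = 4.4e-4
[XY₂] = 0.00275 = 0.0028 M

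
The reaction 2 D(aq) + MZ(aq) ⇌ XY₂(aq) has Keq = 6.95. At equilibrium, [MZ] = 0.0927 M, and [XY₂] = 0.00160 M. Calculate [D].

[D] = 0.0498 M

At equilibrium, Keq = [XY₂] / ([D]²·[MZ]) = 6.95.
(0.00160) / (([D])²·(0.0927)) = 6.95
[D]² = 0.00248 ⇒ [D] = 0.0498 M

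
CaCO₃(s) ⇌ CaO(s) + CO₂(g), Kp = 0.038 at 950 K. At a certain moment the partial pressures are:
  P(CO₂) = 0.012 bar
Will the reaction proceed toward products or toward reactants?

forward (toward products)

(CaCO₃, CaO are pure solids — omitted from Qp.)
Qp = P(CO₂) = 0.012
Qp = 0.012 < Kp = 0.038, so the forward reaction proceeds.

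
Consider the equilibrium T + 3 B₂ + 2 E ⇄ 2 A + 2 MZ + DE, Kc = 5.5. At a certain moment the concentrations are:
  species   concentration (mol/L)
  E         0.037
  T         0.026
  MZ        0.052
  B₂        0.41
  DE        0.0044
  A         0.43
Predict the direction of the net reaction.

in the forward direction

Qc = [A]²·[MZ]²·[DE] / ([T]·[B₂]³·[E]²) = (0.43)²·(0.052)²·(0.0044) / ((0.026)·(0.41)³·(0.037)²) = 0.90
Qc = 0.90 < Kc = 5.5, so the forward reaction proceeds.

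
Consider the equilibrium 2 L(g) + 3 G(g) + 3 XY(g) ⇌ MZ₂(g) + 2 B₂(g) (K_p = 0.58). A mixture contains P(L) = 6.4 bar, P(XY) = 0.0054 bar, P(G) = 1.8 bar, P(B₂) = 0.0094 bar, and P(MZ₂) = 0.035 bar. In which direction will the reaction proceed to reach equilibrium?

toward products

Q_p = P(MZ₂)·P(B₂)² / (P(L)²·P(G)³·P(XY)³) = (0.035)·(0.0094)² / ((6.4)²·(1.8)³·(0.0054)³) = 0.082
Q_p = 0.082 < K_p = 0.58, so the forward reaction proceeds.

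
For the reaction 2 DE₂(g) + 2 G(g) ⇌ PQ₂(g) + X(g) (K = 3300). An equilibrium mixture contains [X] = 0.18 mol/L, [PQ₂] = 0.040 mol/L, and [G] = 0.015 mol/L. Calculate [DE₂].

[DE₂] = 0.098 mol/L

At equilibrium, K = [PQ₂]·[X] / ([DE₂]²·[G]²) = 3300.
(0.040)·(0.18) / (([DE₂])²·(0.015)²) = 3300
[DE₂]² = 0.00970 ⇒ [DE₂] = 0.098 mol/L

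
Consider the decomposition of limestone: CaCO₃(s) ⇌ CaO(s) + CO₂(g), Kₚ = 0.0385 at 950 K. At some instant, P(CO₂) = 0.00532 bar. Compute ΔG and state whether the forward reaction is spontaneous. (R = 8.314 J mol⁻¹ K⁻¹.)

(CaCO₃, CaO are pure solids — omitted from Qₚ.)
Qₚ = P(CO₂) = 0.00532
ΔG = RT ln(Qₚ/Kₚ) = (8.314 J mol⁻¹ K⁻¹)(950 K) × ln(0.00532/0.0385)
   = (7.898 kJ/mol)(-1.979) = -15.6 kJ/mol
ΔG < 0, so the forward reaction is spontaneous (proceeds forward).

ΔG = -15.6 kJ/mol; the forward reaction is spontaneous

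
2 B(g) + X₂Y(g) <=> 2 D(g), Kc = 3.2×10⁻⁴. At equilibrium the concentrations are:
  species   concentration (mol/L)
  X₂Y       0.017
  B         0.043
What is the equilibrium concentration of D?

At equilibrium, Kc = [D]² / ([B]²·[X₂Y]) = 3.2×10⁻⁴.
([D])² / ((0.043)²·(0.017)) = 3.2×10⁻⁴
[D]² = 1.01×10⁻⁸ ⇒ [D] = 1.0×10⁻⁴ mol/L

[D] = 1.0×10⁻⁴ mol/L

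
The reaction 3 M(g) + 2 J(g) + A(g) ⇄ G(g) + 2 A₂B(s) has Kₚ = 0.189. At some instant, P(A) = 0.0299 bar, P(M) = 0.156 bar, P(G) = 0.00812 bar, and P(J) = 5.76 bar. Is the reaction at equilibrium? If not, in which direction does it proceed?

in the reverse direction

(A₂B is a pure solid — omitted from Qₚ.)
Qₚ = P(G) / (P(M)³·P(J)²·P(A)) = (0.00812) / ((0.156)³·(5.76)²·(0.0299)) = 2.16
Qₚ = 2.16 > Kₚ = 0.189, so the reverse reaction proceeds.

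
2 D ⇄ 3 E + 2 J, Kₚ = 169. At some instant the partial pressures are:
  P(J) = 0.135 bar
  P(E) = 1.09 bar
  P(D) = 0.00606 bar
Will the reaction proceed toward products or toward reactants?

in the reverse direction

Qₚ = P(E)³·P(J)² / P(D)² = (1.09)³·(0.135)² / (0.00606)² = 643
Qₚ = 643 > Kₚ = 169, so the reverse reaction proceeds.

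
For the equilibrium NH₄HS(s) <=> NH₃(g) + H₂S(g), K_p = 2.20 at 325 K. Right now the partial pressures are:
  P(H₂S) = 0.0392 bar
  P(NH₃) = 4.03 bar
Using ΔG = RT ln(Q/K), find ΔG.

(NH₄HS is a pure solid — omitted from Q_p.)
Q_p = P(NH₃)·P(H₂S) = (4.03)·(0.0392) = 0.158
ΔG = RT ln(Q_p/K_p) = (8.314 J mol⁻¹ K⁻¹)(325 K) × ln(0.158/2.20)
   = (2.702 kJ/mol)(-2.634) = -7.12 kJ/mol
ΔG < 0, so the forward reaction is spontaneous (proceeds forward).

ΔG = -7.12 kJ/mol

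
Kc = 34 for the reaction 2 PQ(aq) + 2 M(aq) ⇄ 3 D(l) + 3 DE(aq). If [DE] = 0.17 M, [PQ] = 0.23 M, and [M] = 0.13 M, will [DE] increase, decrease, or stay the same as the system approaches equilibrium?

(D is a pure liquid — omitted from Qc.)
Qc = [DE]³ / ([PQ]²·[M]²) = (0.17)³ / ((0.23)²·(0.13)²) = 5.5
Qc = 5.5 < Kc = 34: net forward reaction.
DE is a product, so it increases.

increase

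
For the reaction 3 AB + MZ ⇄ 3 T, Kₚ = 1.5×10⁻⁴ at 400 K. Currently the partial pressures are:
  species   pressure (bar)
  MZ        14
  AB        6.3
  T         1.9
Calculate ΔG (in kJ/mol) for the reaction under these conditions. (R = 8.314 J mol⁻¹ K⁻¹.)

Qₚ = P(T)³ / (P(AB)³·P(MZ)) = (1.9)³ / ((6.3)³·(14)) = 0.00196
ΔG = RT ln(Qₚ/Kₚ) = (8.314 J mol⁻¹ K⁻¹)(400 K) × ln(0.00196/1.5×10⁻⁴)
   = (3.326 kJ/mol)(2.570) = 8.55 kJ/mol
ΔG > 0, so the forward reaction is non-spontaneous (proceeds in reverse).

ΔG = 8.55 kJ/mol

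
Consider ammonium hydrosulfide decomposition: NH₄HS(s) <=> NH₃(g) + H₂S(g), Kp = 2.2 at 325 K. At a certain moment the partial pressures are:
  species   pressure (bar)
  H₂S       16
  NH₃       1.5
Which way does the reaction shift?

(NH₄HS is a pure solid — omitted from Qp.)
Qp = P(NH₃)·P(H₂S) = (1.5)·(16) = 24
Qp = 24 > Kp = 2.2, so the reverse reaction proceeds.

reverse (toward reactants)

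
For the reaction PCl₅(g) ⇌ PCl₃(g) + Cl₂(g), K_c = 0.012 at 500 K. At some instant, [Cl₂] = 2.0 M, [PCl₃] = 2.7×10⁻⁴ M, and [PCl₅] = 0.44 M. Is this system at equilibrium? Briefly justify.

Q_c = [PCl₃]·[Cl₂] / [PCl₅] = (2.7×10⁻⁴)·(2.0) / (0.44) = 0.0012
Q_c = 0.0012 < K_c = 0.012: net forward reaction.

no; Q < K, reaction proceeds forward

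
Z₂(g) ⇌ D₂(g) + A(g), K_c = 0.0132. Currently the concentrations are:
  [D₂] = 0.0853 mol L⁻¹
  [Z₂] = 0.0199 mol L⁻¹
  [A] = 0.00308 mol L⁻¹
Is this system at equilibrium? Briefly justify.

yes, at equilibrium

Q_c = [D₂]·[A] / [Z₂] = (0.0853)·(0.00308) / (0.0199) = 0.0132
Q_c = 0.0132 = K_c; the system is at equilibrium.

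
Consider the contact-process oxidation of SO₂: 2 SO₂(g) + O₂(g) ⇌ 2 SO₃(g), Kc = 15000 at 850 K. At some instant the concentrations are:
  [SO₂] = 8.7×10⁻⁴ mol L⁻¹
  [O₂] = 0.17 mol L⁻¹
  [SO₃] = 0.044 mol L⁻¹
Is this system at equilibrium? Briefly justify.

yes, at equilibrium

Qc = [SO₃]² / ([SO₂]²·[O₂]) = (0.044)² / ((8.7×10⁻⁴)²·(0.17)) = 15000
Qc = 15000 = Kc; the system is at equilibrium.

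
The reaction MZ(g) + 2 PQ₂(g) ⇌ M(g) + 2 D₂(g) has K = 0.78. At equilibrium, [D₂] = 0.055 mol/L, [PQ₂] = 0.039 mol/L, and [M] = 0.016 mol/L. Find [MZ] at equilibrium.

At equilibrium, K = [M]·[D₂]² / ([MZ]·[PQ₂]²) = 0.78.
(0.016)·(0.055)² / (([MZ])·(0.039)²) = 0.78
[MZ] = 0.0408 = 0.041 mol/L

[MZ] = 0.041 mol/L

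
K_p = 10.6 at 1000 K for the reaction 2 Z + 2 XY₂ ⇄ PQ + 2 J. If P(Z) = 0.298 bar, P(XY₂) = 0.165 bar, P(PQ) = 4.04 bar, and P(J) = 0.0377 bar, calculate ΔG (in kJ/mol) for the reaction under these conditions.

ΔG = -12.4 kJ/mol

Q_p = P(PQ)·P(J)² / (P(Z)²·P(XY₂)²) = (4.04)·(0.0377)² / ((0.298)²·(0.165)²) = 2.38
ΔG = RT ln(Q_p/K_p) = (8.314 J mol⁻¹ K⁻¹)(1000 K) × ln(2.38/10.6)
   = (8.314 kJ/mol)(-1.494) = -12.4 kJ/mol
ΔG < 0, so the forward reaction is spontaneous (proceeds forward).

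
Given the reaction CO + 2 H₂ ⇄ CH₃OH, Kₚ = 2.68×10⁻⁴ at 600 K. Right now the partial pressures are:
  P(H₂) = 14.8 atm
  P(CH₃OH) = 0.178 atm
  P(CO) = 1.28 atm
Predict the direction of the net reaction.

Qₚ = P(CH₃OH) / (P(CO)·P(H₂)²) = (0.178) / ((1.28)·(14.8)²) = 6.35×10⁻⁴
Qₚ = 6.35×10⁻⁴ > Kₚ = 2.68×10⁻⁴, so the reverse reaction proceeds.

toward reactants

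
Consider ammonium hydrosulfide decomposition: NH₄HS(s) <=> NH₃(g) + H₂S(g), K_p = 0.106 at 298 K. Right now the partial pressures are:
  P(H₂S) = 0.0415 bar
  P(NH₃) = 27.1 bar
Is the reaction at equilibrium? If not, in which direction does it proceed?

in the reverse direction

(NH₄HS is a pure solid — omitted from Q_p.)
Q_p = P(NH₃)·P(H₂S) = (27.1)·(0.0415) = 1.12
Q_p = 1.12 > K_p = 0.106, so the reverse reaction proceeds.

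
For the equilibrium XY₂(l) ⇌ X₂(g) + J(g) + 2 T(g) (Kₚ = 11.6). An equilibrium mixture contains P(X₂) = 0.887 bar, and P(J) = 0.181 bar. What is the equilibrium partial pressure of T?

(XY₂ is a pure liquid — omitted from Kₚ.)
At equilibrium, Kₚ = P(X₂)·P(J)·P(T)² = 11.6.
(0.887)·(0.181)·(P(T))² = 11.6
P(T)² = 72.3 ⇒ P(T) = 8.50 bar

P(T) = 8.50 bar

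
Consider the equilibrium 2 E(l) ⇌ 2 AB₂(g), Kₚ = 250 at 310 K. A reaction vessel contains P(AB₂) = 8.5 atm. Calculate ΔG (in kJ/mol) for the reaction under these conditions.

ΔG = -3.20 kJ/mol

(E is a pure liquid — omitted from Qₚ.)
Qₚ = P(AB₂)² = (8.5)² = 72.2
ΔG = RT ln(Qₚ/Kₚ) = (8.314 J mol⁻¹ K⁻¹)(310 K) × ln(72.2/250)
   = (2.577 kJ/mol)(-1.242) = -3.20 kJ/mol
ΔG < 0, so the forward reaction is spontaneous (proceeds forward).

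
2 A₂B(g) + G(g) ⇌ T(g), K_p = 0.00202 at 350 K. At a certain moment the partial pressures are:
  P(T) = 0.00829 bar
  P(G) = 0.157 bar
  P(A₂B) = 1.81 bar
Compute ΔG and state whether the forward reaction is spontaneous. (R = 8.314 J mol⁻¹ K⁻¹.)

Q_p = P(T) / (P(A₂B)²·P(G)) = (0.00829) / ((1.81)²·(0.157)) = 0.0161
ΔG = RT ln(Q_p/K_p) = (8.314 J mol⁻¹ K⁻¹)(350 K) × ln(0.0161/0.00202)
   = (2.910 kJ/mol)(2.076) = 6.04 kJ/mol
ΔG > 0, so the forward reaction is non-spontaneous (proceeds in reverse).

ΔG = 6.04 kJ/mol; the forward reaction is non-spontaneous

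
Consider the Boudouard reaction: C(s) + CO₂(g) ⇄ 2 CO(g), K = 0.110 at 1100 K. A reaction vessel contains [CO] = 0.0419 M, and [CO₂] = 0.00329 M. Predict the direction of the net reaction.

(C is a pure solid — omitted from Q.)
Q = [CO]² / [CO₂] = (0.0419)² / (0.00329) = 0.534
Q = 0.534 > K = 0.110, so the reverse reaction proceeds.

toward reactants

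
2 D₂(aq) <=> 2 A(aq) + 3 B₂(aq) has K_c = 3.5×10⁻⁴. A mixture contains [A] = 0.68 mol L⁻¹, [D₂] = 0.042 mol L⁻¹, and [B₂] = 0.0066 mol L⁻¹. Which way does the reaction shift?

in the forward direction

Q_c = [A]²·[B₂]³ / [D₂]² = (0.68)²·(0.0066)³ / (0.042)² = 7.5×10⁻⁵
Q_c = 7.5×10⁻⁵ < K_c = 3.5×10⁻⁴, so the forward reaction proceeds.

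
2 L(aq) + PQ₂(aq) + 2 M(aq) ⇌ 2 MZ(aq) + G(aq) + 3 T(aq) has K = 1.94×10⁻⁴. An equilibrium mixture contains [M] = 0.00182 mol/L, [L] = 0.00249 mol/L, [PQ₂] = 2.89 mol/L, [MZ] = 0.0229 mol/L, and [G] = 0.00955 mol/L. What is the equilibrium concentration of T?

At equilibrium, K = [MZ]²·[G]·[T]³ / ([L]²·[PQ₂]·[M]²) = 1.94×10⁻⁴.
(0.0229)²·(0.00955)·([T])³ / ((0.00249)²·(2.89)·(0.00182)²) = 1.94×10⁻⁴
[T]³ = 2.30×10⁻⁹ ⇒ [T] = 0.00132 mol/L

[T] = 0.00132 mol/L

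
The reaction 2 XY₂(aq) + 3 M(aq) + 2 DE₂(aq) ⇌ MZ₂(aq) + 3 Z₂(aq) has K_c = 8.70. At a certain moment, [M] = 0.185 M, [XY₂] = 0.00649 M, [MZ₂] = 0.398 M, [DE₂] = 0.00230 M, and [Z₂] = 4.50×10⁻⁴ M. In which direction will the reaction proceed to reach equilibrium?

to the left

Q_c = [MZ₂]·[Z₂]³ / ([XY₂]²·[M]³·[DE₂]²) = (0.398)·(4.50×10⁻⁴)³ / ((0.00649)²·(0.185)³·(0.00230)²) = 25.7
Q_c = 25.7 > K_c = 8.70, so the reverse reaction proceeds.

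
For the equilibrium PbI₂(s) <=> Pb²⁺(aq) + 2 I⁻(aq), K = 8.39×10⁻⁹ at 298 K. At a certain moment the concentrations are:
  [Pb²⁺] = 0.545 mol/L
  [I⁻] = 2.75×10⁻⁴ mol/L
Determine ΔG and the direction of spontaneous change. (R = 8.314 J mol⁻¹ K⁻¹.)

(PbI₂ is a pure solid — omitted from Q.)
Q = [Pb²⁺]·[I⁻]² = (0.545)·(2.75×10⁻⁴)² = 4.12×10⁻⁸
ΔG = RT ln(Q/K) = (8.314 J mol⁻¹ K⁻¹)(298 K) × ln(4.12×10⁻⁸/8.39×10⁻⁹)
   = (2.478 kJ/mol)(1.591) = 3.94 kJ/mol
ΔG > 0, so the forward reaction is non-spontaneous (proceeds in reverse).

ΔG = 3.94 kJ/mol; the forward reaction is non-spontaneous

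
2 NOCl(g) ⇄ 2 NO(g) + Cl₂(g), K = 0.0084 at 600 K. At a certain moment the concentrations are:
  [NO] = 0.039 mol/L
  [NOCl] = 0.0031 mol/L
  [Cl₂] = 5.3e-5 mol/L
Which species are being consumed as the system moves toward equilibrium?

none (at equilibrium)

Q = [NO]²·[Cl₂] / [NOCl]² = (0.039)²·(5.3e-5) / (0.0031)² = 0.0084
Q = 0.0084 = K; the system is at equilibrium.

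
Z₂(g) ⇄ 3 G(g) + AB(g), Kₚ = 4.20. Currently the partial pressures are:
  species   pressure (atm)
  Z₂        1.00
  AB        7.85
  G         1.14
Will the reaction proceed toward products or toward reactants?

Qₚ = P(G)³·P(AB) / P(Z₂) = (1.14)³·(7.85) / (1.00) = 11.6
Qₚ = 11.6 > Kₚ = 4.20, so the reverse reaction proceeds.

in the reverse direction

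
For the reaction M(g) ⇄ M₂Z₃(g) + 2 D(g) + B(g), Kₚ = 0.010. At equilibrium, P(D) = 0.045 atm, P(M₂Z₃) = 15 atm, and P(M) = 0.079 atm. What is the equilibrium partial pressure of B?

At equilibrium, Kₚ = P(M₂Z₃)·P(D)²·P(B) / P(M) = 0.010.
(15)·(0.045)²·(P(B)) / (0.079) = 0.010
P(B) = 0.0260 = 0.026 atm

P(B) = 0.026 atm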